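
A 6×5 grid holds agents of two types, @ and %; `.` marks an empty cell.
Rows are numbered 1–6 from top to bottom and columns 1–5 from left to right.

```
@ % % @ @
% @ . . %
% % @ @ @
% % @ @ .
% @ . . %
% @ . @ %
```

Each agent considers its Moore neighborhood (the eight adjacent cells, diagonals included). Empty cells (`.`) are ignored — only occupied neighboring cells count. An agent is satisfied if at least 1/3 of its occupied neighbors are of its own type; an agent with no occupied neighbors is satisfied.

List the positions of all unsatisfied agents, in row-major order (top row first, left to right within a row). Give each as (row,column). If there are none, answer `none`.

Row 1: (1,1)@ 1/3 ✓ · (1,2)% 2/4 ✓ · (1,3)% 1/3 ✓ · (1,4)@ 1/3 ✓ · (1,5)@ 1/2 ✓
Row 2: (2,1)% 3/5 ✓ · (2,2)@ 2/7 ✗ · (2,5)% 0/4 ✗
Row 3: (3,1)% 4/5 ✓ · (3,2)% 4/7 ✓ · (3,3)@ 4/6 ✓ · (3,4)@ 4/5 ✓ · (3,5)@ 2/3 ✓
Row 4: (4,1)% 4/5 ✓ · (4,2)% 4/7 ✓ · (4,3)@ 4/6 ✓ · (4,4)@ 4/5 ✓
Row 5: (5,1)% 3/5 ✓ · (5,2)@ 2/6 ✓ · (5,5)% 1/3 ✓
Row 6: (6,1)% 1/3 ✓ · (6,2)@ 1/3 ✓ · (6,4)@ 0/2 ✗ · (6,5)% 1/2 ✓

(2,2), (2,5), (6,4)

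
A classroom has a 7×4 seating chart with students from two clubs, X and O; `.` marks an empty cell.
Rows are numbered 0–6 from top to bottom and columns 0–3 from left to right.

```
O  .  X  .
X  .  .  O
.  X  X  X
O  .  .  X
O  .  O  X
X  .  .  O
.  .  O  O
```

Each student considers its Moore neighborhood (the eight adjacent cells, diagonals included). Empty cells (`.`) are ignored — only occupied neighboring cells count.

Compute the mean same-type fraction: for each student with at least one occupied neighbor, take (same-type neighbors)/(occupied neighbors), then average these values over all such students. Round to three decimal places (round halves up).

0.484

(0,0)O 0/1
(0,2)X 0/1
(1,0)X 1/2
(1,3)O 0/3
(2,1)X 2/3
(2,2)X 3/4
(2,3)X 2/3
(3,0)O 1/2
(3,3)X 3/4
(4,0)O 1/2
(4,2)O 1/3
(4,3)X 1/3
(5,0)X 0/1
(5,3)O 3/4
(6,2)O 2/2
(6,3)O 2/2
Sum over 16 students: 0/1 + 0/1 + 1/2 + 0/3 + 2/3 + 3/4 + 2/3 + 1/2 + 3/4 + 1/2 + 1/3 + 1/3 + 0/1 + 3/4 + 2/2 + 2/2 = 31/4; mean = 31/4 ÷ 16 = 31/64 = 0.484375 → 0.484.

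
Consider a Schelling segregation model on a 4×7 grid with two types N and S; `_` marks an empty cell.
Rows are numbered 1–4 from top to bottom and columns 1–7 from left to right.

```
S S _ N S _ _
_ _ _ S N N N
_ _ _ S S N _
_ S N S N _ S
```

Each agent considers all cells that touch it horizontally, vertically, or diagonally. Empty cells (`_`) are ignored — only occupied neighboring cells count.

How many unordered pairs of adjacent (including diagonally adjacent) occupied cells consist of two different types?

Scan each occupied cell's neighbors to the right and below (and the two forward diagonals) so each pair is counted once.
From row 1: 4 unlike of 7 pairs (running 4/7).
From row 2: 4 unlike of 11 pairs (running 8/18).
From row 3: 5 unlike of 9 pairs (running 13/27).
From row 4: 3 unlike of 3 pairs (running 16/30).
Total adjacent occupied pairs: 30; unlike-type pairs: 16.

16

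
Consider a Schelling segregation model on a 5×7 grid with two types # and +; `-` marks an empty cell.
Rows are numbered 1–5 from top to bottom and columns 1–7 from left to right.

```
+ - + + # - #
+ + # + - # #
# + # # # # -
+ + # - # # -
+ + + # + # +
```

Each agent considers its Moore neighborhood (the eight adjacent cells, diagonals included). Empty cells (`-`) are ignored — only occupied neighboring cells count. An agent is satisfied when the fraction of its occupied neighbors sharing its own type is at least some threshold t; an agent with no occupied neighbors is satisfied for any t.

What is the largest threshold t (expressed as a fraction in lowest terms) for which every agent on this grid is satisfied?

(1,1)+ 2/2
(1,3)+ 3/4
(1,4)+ 2/4
(1,5)# 1/3
(1,7)# 2/2
(2,1)+ 3/4
(2,2)+ 4/7
(2,3)# 2/7
(2,4)+ 2/7
(2,6)# 5/5
(2,7)# 3/3
(3,1)# 0/5
(3,2)+ 4/8
(3,3)# 3/7
(3,4)# 5/6
(3,5)# 5/6
(3,6)# 5/5
(4,1)+ 4/5
(4,2)+ 5/8
(4,3)# 3/7
(4,5)# 6/7
(4,6)# 4/6
(5,1)+ 3/3
(5,2)+ 4/5
(5,3)+ 2/4
(5,4)# 2/4
(5,5)+ 0/4
(5,6)# 2/4
(5,7)+ 0/2
The smallest same-type fraction is 0/5 at (3,1), which reduces to 0/1. Any threshold above that leaves this agent unsatisfied.

0/1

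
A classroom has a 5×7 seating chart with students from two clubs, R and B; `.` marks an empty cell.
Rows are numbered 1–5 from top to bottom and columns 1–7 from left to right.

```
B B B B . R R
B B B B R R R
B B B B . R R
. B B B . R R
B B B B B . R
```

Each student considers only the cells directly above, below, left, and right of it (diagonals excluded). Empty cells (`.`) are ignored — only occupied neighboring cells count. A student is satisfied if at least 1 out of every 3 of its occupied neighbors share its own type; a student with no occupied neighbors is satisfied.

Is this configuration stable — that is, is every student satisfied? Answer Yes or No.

Row 1: (1,1)B 2/2 ✓ · (1,2)B 3/3 ✓ · (1,3)B 3/3 ✓ · (1,4)B 2/2 ✓ · (1,6)R 2/2 ✓ · (1,7)R 2/2 ✓
Row 2: (2,1)B 3/3 ✓ · (2,2)B 4/4 ✓ · (2,3)B 4/4 ✓ · (2,4)B 3/4 ✓ · (2,5)R 1/2 ✓ · (2,6)R 4/4 ✓ · (2,7)R 3/3 ✓
Row 3: (3,1)B 2/2 ✓ · (3,2)B 4/4 ✓ · (3,3)B 4/4 ✓ · (3,4)B 3/3 ✓ · (3,6)R 3/3 ✓ · (3,7)R 3/3 ✓
Row 4: (4,2)B 3/3 ✓ · (4,3)B 4/4 ✓ · (4,4)B 3/3 ✓ · (4,6)R 2/2 ✓ · (4,7)R 3/3 ✓
Row 5: (5,1)B 1/1 ✓ · (5,2)B 3/3 ✓ · (5,3)B 3/3 ✓ · (5,4)B 3/3 ✓ · (5,5)B 1/1 ✓ · (5,7)R 1/1 ✓
All meet the threshold, so the configuration is stable.

Yes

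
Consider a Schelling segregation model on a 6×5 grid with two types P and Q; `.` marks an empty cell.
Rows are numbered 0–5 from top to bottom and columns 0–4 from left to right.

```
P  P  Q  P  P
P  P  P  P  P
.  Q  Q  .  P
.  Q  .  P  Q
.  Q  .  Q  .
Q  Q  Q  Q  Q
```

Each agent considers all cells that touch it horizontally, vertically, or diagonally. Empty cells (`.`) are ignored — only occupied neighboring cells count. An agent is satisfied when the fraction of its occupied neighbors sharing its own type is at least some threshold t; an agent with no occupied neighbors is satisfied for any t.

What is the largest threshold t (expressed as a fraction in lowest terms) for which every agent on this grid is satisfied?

0/1

(0,0)P 3/3
(0,1)P 4/5
(0,2)Q 0/5
(0,3)P 4/5
(0,4)P 3/3
(1,0)P 3/4
(1,1)P 4/7
(1,2)P 4/7
(1,3)P 5/7
(1,4)P 4/4
(2,1)Q 2/5
(2,2)Q 2/6
(2,4)P 3/4
(3,1)Q 3/3
(3,3)P 1/4
(3,4)Q 1/3
(4,1)Q 4/4
(4,3)Q 4/5
(5,0)Q 2/2
(5,1)Q 3/3
(5,2)Q 4/4
(5,3)Q 3/3
(5,4)Q 2/2
The smallest same-type fraction is 0/5 at (0,2), which reduces to 0/1. Any threshold above that leaves this agent unsatisfied.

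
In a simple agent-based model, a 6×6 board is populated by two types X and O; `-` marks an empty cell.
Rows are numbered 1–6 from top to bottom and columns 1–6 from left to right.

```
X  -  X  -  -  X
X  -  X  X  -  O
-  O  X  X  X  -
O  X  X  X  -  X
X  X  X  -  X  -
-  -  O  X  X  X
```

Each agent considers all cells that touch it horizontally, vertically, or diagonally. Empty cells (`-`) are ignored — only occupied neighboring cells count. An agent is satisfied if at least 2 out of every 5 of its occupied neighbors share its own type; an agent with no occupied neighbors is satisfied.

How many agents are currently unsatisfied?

5

Row 1: (1,1)X 1/1 ok · (1,3)X 2/2 ok · (1,6)X 0/1 unhappy
Row 2: (2,1)X 1/2 ok · (2,3)X 4/5 ok · (2,4)X 5/5 ok · (2,6)O 0/2 unhappy
Row 3: (3,2)O 1/6 unhappy · (3,3)X 6/7 ok · (3,4)X 6/6 ok · (3,5)X 4/5 ok
Row 4: (4,1)O 1/4 unhappy · (4,2)X 5/7 ok · (4,3)X 6/7 ok · (4,4)X 6/6 ok · (4,6)X 2/2 ok
Row 5: (5,1)X 2/3 ok · (5,2)X 4/6 ok · (5,3)X 5/6 ok · (5,5)X 5/5 ok
Row 6: (6,3)O 0/3 unhappy · (6,4)X 3/4 ok · (6,5)X 3/3 ok · (6,6)X 2/2 ok
Unsatisfied: (1,6), (2,6), (3,2), (4,1), (6,3) — 5 in total.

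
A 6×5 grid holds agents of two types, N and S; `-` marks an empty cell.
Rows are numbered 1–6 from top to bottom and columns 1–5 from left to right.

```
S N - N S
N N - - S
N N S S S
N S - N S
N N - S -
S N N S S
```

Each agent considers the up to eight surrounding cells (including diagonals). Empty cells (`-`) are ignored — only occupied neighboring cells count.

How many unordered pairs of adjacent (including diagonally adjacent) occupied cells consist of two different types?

22

Scan each occupied cell's neighbors to the right and below (and the two forward diagonals) so each pair is counted once.
Row 1: S(1,1)–N(1,2)≠ S(1,1)–N(2,1)≠ S(1,1)–N(2,2)≠ N(1,2)–N(2,2)= N(1,2)–N(2,1)= N(1,4)–S(1,5)≠ N(1,4)–S(2,5)≠ S(1,5)–S(2,5)=  → 5/8 unlike.
Row 2: N(2,1)–N(2,2)= N(2,1)–N(3,1)= N(2,1)–N(3,2)= N(2,2)–N(3,2)= N(2,2)–S(3,3)≠ N(2,2)–N(3,1)= S(2,5)–S(3,5)= S(2,5)–S(3,4)=  → 1/8 unlike.
Row 3: N(3,1)–N(3,2)= N(3,1)–N(4,1)= N(3,1)–S(4,2)≠ N(3,2)–S(3,3)≠ N(3,2)–S(4,2)≠ N(3,2)–N(4,1)= S(3,3)–S(3,4)= S(3,3)–N(4,4)≠ S(3,3)–S(4,2)= S(3,4)–S(3,5)= S(3,4)–N(4,4)≠ S(3,4)–S(4,5)= S(3,5)–S(4,5)= S(3,5)–N(4,4)≠  → 6/14 unlike.
Row 4: N(4,1)–S(4,2)≠ N(4,1)–N(5,1)= N(4,1)–N(5,2)= S(4,2)–N(5,2)≠ S(4,2)–N(5,1)≠ N(4,4)–S(4,5)≠ N(4,4)–S(5,4)≠ S(4,5)–S(5,4)=  → 5/8 unlike.
Row 5: N(5,1)–N(5,2)= N(5,1)–S(6,1)≠ N(5,1)–N(6,2)= N(5,2)–N(6,2)= N(5,2)–N(6,3)= N(5,2)–S(6,1)≠ S(5,4)–S(6,4)= S(5,4)–S(6,5)= S(5,4)–N(6,3)≠  → 3/9 unlike.
Row 6: S(6,1)–N(6,2)≠ N(6,2)–N(6,3)= N(6,3)–S(6,4)≠ S(6,4)–S(6,5)=  → 2/4 unlike.
Total adjacent occupied pairs: 51; unlike-type pairs: 22.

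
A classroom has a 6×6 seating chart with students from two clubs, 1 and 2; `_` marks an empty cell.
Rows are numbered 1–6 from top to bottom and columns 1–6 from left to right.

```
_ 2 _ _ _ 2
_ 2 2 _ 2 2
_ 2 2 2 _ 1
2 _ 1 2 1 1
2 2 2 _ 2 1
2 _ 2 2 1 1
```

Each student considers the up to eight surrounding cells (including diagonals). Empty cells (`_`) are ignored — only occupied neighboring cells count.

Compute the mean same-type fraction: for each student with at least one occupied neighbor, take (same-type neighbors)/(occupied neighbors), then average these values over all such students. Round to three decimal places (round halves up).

0.751

(1,2)2 2/2
(1,6)2 2/2
(2,2)2 4/4
(2,3)2 5/5
(2,5)2 3/4
(2,6)2 2/3
(3,2)2 4/5
(3,3)2 5/6
(3,4)2 4/6
(3,6)1 2/4
(4,1)2 3/3
(4,3)1 0/6
(4,4)2 4/6
(4,5)1 3/6
(4,6)1 3/4
(5,1)2 3/3
(5,2)2 5/6
(5,3)2 4/5
(5,5)2 2/7
(5,6)1 4/5
(6,1)2 2/2
(6,3)2 3/3
(6,4)2 3/4
(6,5)1 2/4
(6,6)1 2/3
Sum over 25 students: 2/2 + 2/2 + 4/4 + 5/5 + 3/4 + 2/3 + 4/5 + 5/6 + 4/6 + 2/4 + 3/3 + 0/6 + 4/6 + 3/6 + 3/4 + 3/3 + 5/6 + 4/5 + 2/7 + 4/5 + 2/2 + 3/3 + 3/4 + 2/4 + 2/3 = 7883/420; mean = 7883/420 ÷ 25 = 7883/10500 = 0.750761… → 0.751.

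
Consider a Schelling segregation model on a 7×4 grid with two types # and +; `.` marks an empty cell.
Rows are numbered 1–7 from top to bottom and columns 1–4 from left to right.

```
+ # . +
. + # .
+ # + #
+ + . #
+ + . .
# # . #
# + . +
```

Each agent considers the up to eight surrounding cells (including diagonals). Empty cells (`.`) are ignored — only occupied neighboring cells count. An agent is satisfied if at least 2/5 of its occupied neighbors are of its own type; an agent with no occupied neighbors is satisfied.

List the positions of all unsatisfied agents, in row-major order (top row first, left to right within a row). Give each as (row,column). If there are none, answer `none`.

(1,2), (1,4), (3,2), (3,3), (6,4), (7,2), (7,4)

Row 1: (1,1)+ 1/2 satisfied · (1,2)# 1/3 not · (1,4)+ 0/1 not
Row 2: (2,2)+ 3/6 satisfied · (2,3)# 3/6 satisfied
Row 3: (3,1)+ 3/4 satisfied · (3,2)# 1/6 not · (3,3)+ 2/6 not · (3,4)# 2/3 satisfied
Row 4: (4,1)+ 4/5 satisfied · (4,2)+ 5/6 satisfied · (4,4)# 1/2 satisfied
Row 5: (5,1)+ 3/5 satisfied · (5,2)+ 3/5 satisfied
Row 6: (6,1)# 2/5 satisfied · (6,2)# 2/5 satisfied · (6,4)# 0/1 not
Row 7: (7,1)# 2/3 satisfied · (7,2)+ 0/3 not · (7,4)+ 0/1 not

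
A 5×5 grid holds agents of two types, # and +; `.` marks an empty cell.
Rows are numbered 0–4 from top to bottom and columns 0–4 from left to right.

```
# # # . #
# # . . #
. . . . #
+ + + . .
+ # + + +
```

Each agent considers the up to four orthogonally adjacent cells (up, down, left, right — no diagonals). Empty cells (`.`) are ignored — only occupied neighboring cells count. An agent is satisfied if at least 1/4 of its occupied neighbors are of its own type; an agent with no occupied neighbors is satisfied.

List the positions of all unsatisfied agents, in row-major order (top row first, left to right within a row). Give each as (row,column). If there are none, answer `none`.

Row 0: (0,0)# 2/2 ✓ · (0,1)# 3/3 ✓ · (0,2)# 1/1 ✓ · (0,4)# 1/1 ✓
Row 1: (1,0)# 2/2 ✓ · (1,1)# 2/2 ✓ · (1,4)# 2/2 ✓
Row 2: (2,4)# 1/1 ✓
Row 3: (3,0)+ 2/2 ✓ · (3,1)+ 2/3 ✓ · (3,2)+ 2/2 ✓
Row 4: (4,0)+ 1/2 ✓ · (4,1)# 0/3 ✗ · (4,2)+ 2/3 ✓ · (4,3)+ 2/2 ✓ · (4,4)+ 1/1 ✓

(4,1)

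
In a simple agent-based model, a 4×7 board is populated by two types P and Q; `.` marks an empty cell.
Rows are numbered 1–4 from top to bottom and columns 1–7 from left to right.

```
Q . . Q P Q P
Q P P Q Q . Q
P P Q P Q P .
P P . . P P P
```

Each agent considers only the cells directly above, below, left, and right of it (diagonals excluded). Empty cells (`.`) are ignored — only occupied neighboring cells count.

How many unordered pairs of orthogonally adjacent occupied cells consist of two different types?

15

Scan each occupied cell's neighbors to the right and below so each pair is counted once.
Row 1: Q(1,1)–Q(2,1)= Q(1,4)–P(1,5)≠ Q(1,4)–Q(2,4)= P(1,5)–Q(1,6)≠ P(1,5)–Q(2,5)≠ Q(1,6)–P(1,7)≠ P(1,7)–Q(2,7)≠  → 5/7 unlike.
Row 2: Q(2,1)–P(2,2)≠ Q(2,1)–P(3,1)≠ P(2,2)–P(2,3)= P(2,2)–P(3,2)= P(2,3)–Q(2,4)≠ P(2,3)–Q(3,3)≠ Q(2,4)–Q(2,5)= Q(2,4)–P(3,4)≠ Q(2,5)–Q(3,5)=  → 5/9 unlike.
Row 3: P(3,1)–P(3,2)= P(3,1)–P(4,1)= P(3,2)–Q(3,3)≠ P(3,2)–P(4,2)= Q(3,3)–P(3,4)≠ P(3,4)–Q(3,5)≠ Q(3,5)–P(3,6)≠ Q(3,5)–P(4,5)≠ P(3,6)–P(4,6)=  → 5/9 unlike.
Row 4: P(4,1)–P(4,2)= P(4,5)–P(4,6)= P(4,6)–P(4,7)=  → 0/3 unlike.
Total adjacent occupied pairs: 28; unlike-type pairs: 15.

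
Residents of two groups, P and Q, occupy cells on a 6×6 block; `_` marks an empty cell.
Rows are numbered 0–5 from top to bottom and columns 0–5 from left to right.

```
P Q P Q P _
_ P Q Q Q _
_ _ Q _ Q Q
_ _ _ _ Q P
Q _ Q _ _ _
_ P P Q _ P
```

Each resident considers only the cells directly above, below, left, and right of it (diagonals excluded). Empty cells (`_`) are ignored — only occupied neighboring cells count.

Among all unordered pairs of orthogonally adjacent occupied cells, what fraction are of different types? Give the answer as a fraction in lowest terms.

3/5

Scan each occupied cell's neighbors to the right and below so each pair is counted once.
Row 0: P(0,0)–Q(0,1)≠ Q(0,1)–P(0,2)≠ Q(0,1)–P(1,1)≠ P(0,2)–Q(0,3)≠ P(0,2)–Q(1,2)≠ Q(0,3)–P(0,4)≠ Q(0,3)–Q(1,3)= P(0,4)–Q(1,4)≠  → 7/8 unlike.
Row 1: P(1,1)–Q(1,2)≠ Q(1,2)–Q(1,3)= Q(1,2)–Q(2,2)= Q(1,3)–Q(1,4)= Q(1,4)–Q(2,4)=  → 1/5 unlike.
Row 2: Q(2,4)–Q(2,5)= Q(2,4)–Q(3,4)= Q(2,5)–P(3,5)≠  → 1/3 unlike.
Row 3: Q(3,4)–P(3,5)≠  → 1/1 unlike.
Row 4: Q(4,2)–P(5,2)≠  → 1/1 unlike.
Row 5: P(5,1)–P(5,2)= P(5,2)–Q(5,3)≠  → 1/2 unlike.
Total adjacent occupied pairs: 20; unlike-type pairs: 12.
12/20 reduces to 3/5.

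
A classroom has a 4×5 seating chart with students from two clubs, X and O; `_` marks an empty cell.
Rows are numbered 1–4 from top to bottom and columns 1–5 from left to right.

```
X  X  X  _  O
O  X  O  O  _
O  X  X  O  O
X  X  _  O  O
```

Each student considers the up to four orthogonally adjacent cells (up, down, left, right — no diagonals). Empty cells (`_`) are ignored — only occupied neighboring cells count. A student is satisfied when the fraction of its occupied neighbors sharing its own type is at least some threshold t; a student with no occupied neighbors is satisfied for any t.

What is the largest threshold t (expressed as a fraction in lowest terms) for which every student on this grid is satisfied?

1/4

Row 1: (1,1)X 1/2 · (1,2)X 3/3 · (1,3)X 1/2 · (1,5)O — no occupied neighbors
Row 2: (2,1)O 1/3 · (2,2)X 2/4 · (2,3)O 1/4 · (2,4)O 2/2
Row 3: (3,1)O 1/3 · (3,2)X 3/4 · (3,3)X 1/3 · (3,4)O 3/4 · (3,5)O 2/2
Row 4: (4,1)X 1/2 · (4,2)X 2/2 · (4,4)O 2/2 · (4,5)O 2/2
The smallest same-type fraction is 1/4 at (2,3), which reduces to 1/4. Any threshold above that leaves this student unsatisfied.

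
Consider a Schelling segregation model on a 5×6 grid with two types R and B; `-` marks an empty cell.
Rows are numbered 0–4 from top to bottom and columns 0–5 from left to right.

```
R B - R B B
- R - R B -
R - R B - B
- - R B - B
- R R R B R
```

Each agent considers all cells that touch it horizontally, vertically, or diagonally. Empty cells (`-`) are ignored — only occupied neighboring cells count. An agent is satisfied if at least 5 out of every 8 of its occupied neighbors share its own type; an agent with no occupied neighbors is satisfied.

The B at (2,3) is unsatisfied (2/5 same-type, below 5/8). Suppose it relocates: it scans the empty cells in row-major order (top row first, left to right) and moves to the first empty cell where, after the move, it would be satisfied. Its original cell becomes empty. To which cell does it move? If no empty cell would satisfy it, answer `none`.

Vacating (2,3). Empty cells in order:
  (0,2): 1/4 same-type → still unsatisfied.
  (1,0): 1/4 same-type → still unsatisfied.
  (1,2): 1/5 same-type → still unsatisfied.
  (1,5): 4/4 same-type → satisfied — stop here.

(1,5)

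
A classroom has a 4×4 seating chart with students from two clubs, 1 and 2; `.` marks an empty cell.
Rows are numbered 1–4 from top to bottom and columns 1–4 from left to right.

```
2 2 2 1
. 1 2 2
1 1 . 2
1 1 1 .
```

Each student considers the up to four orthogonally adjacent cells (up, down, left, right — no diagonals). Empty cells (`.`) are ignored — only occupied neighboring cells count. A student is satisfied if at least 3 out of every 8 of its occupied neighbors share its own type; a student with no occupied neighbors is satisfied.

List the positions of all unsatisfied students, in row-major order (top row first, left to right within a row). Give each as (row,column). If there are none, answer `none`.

(1,4), (2,2)

(1,1)2 1/1 satisfied
(1,2)2 2/3 satisfied
(1,3)2 2/3 satisfied
(1,4)1 0/2 not
(2,2)1 1/3 not
(2,3)2 2/3 satisfied
(2,4)2 2/3 satisfied
(3,1)1 2/2 satisfied
(3,2)1 3/3 satisfied
(3,4)2 1/1 satisfied
(4,1)1 2/2 satisfied
(4,2)1 3/3 satisfied
(4,3)1 1/1 satisfied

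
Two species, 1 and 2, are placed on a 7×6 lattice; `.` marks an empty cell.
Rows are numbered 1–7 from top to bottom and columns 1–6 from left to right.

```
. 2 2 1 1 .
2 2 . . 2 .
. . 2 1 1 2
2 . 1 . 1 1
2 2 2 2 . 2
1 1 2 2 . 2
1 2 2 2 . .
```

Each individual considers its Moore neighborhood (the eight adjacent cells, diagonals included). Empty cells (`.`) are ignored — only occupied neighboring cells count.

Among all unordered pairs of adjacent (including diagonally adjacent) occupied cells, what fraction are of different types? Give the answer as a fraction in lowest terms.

13/31

Scan each occupied cell's neighbors to the right and below (and the two forward diagonals) so each pair is counted once.
From row 1: 3 unlike of 8 pairs (running 3/8).
From row 2: 2 unlike of 5 pairs (running 5/13).
From row 3: 5 unlike of 10 pairs (running 10/23).
From row 4: 6 unlike of 9 pairs (running 16/32).
From row 5: 5 unlike of 14 pairs (running 21/46).
From row 6: 4 unlike of 13 pairs (running 25/59).
From row 7: 1 unlike of 3 pairs (running 26/62).
Total adjacent occupied pairs: 62; unlike-type pairs: 26.
26/62 reduces to 13/31.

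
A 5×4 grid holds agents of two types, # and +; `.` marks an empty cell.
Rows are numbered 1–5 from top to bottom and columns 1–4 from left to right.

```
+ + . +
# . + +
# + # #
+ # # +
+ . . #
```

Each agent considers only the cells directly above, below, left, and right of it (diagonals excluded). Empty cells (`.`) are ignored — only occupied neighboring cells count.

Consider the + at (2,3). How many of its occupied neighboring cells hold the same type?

Occupied neighbors of (2,3): (3,3)=#, (2,4)=+.
Same type (+): 1 of 2.

1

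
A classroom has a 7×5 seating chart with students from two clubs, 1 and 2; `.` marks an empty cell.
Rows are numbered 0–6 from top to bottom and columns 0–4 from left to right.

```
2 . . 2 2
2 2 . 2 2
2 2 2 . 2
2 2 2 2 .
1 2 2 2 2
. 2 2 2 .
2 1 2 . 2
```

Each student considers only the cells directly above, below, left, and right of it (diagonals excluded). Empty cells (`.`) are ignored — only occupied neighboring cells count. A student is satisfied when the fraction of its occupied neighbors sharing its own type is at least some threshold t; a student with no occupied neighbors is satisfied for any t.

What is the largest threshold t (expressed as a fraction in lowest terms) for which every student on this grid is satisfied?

(0,0)2 1/1
(0,3)2 2/2
(0,4)2 2/2
(1,0)2 3/3
(1,1)2 2/2
(1,3)2 2/2
(1,4)2 3/3
(2,0)2 3/3
(2,1)2 4/4
(2,2)2 2/2
(2,4)2 1/1
(3,0)2 2/3
(3,1)2 4/4
(3,2)2 4/4
(3,3)2 2/2
(4,0)1 0/2
(4,1)2 3/4
(4,2)2 4/4
(4,3)2 4/4
(4,4)2 1/1
(5,1)2 2/3
(5,2)2 4/4
(5,3)2 2/2
(6,0)2 0/1
(6,1)1 0/3
(6,2)2 1/2
(6,4)2 — no occupied neighbors
The smallest same-type fraction is 0/2 at (4,0), which reduces to 0/1. Any threshold above that leaves this student unsatisfied.

0/1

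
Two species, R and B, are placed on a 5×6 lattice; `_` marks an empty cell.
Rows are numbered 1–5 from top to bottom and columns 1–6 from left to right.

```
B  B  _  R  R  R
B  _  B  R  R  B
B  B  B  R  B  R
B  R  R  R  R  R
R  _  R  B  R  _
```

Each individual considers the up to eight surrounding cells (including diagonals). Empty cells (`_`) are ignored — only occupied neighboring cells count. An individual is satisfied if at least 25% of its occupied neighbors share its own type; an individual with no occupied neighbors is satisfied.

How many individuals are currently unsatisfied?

(1,1)B 2/2 satisfied
(1,2)B 3/3 satisfied
(1,4)R 3/4 satisfied
(1,5)R 4/5 satisfied
(1,6)R 2/3 satisfied
(2,1)B 4/4 satisfied
(2,3)B 3/6 satisfied
(2,4)R 4/7 satisfied
(2,5)R 6/8 satisfied
(2,6)B 1/5 not
(3,1)B 3/4 satisfied
(3,2)B 5/7 satisfied
(3,3)B 2/7 satisfied
(3,4)R 5/8 satisfied
(3,5)B 1/8 not
(3,6)R 3/5 satisfied
(4,1)B 2/4 satisfied
(4,2)R 3/7 satisfied
(4,3)R 4/7 satisfied
(4,4)R 5/8 satisfied
(4,5)R 5/7 satisfied
(4,6)R 3/4 satisfied
(5,1)R 1/2 satisfied
(5,3)R 3/4 satisfied
(5,4)B 0/5 not
(5,5)R 3/4 satisfied
Unsatisfied: (2,6), (3,5), (5,4) — 3 in total.

3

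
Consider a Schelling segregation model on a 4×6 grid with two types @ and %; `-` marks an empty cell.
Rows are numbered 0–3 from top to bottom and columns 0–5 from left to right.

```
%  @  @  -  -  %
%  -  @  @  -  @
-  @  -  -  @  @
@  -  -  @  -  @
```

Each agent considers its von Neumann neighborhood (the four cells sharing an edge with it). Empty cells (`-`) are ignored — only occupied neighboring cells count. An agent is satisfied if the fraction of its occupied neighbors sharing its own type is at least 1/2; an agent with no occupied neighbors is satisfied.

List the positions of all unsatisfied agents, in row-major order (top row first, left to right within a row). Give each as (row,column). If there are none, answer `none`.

(0,5)

Row 0: (0,0)% 1/2 ✓ · (0,1)@ 1/2 ✓ · (0,2)@ 2/2 ✓ · (0,5)% 0/1 ✗
Row 1: (1,0)% 1/1 ✓ · (1,2)@ 2/2 ✓ · (1,3)@ 1/1 ✓ · (1,5)@ 1/2 ✓
Row 2: (2,1)@ 0/0 ✓ · (2,4)@ 1/1 ✓ · (2,5)@ 3/3 ✓
Row 3: (3,0)@ 0/0 ✓ · (3,3)@ 0/0 ✓ · (3,5)@ 1/1 ✓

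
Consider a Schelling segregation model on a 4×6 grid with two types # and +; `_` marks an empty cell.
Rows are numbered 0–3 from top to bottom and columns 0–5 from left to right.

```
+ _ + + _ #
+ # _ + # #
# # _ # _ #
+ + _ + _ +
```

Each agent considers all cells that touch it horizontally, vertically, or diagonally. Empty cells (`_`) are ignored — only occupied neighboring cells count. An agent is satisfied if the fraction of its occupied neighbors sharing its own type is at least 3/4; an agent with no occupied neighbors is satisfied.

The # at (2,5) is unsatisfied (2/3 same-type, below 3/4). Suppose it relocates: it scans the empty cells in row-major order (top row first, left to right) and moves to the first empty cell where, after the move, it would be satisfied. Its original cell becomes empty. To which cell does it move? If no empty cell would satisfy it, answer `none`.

Vacating (2,5). Empty cells in order:
  (0,1): 1/4 same-type → still unsatisfied.
  (0,4): 3/5 same-type → still unsatisfied.
  (1,2): 3/6 same-type → still unsatisfied.
  (2,2): 3/6 same-type → still unsatisfied.
  (2,4): 3/6 same-type → still unsatisfied.
  (3,2): 2/4 same-type → still unsatisfied.
  (3,4): 1/3 same-type → still unsatisfied.

none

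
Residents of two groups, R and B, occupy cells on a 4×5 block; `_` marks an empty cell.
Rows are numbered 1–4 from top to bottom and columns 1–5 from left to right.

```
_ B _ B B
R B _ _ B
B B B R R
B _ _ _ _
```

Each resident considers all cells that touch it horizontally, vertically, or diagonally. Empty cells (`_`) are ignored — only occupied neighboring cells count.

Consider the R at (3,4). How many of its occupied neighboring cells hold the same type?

Occupied neighbors of (3,4): (2,5)=B, (3,3)=B, (3,5)=R.
Same type (R): 1 of 3.

1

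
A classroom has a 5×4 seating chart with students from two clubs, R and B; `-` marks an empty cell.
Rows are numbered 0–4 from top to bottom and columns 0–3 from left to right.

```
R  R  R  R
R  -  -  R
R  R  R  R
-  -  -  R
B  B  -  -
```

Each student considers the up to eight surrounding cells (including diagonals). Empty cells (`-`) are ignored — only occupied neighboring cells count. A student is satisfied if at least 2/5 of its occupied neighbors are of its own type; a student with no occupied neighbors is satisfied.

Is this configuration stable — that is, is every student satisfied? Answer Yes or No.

(0,0)R 2/2 ok
(0,1)R 3/3 ok
(0,2)R 3/3 ok
(0,3)R 2/2 ok
(1,0)R 4/4 ok
(1,3)R 4/4 ok
(2,0)R 2/2 ok
(2,1)R 3/3 ok
(2,2)R 4/4 ok
(2,3)R 3/3 ok
(3,3)R 2/2 ok
(4,0)B 1/1 ok
(4,1)B 1/1 ok
All meet the threshold, so the configuration is stable.

Yes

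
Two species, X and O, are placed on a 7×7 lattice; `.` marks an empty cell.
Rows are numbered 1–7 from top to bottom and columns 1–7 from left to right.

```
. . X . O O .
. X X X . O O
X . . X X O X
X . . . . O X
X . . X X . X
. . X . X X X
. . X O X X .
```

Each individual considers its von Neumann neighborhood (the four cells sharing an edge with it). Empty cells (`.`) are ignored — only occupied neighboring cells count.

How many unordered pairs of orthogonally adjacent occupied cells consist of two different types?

Scan each occupied cell's neighbors to the right and below so each pair is counted once.
Row 1: X(1,3)–X(2,3)= O(1,5)–O(1,6)= O(1,6)–O(2,6)=  → 0/3 unlike.
Row 2: X(2,2)–X(2,3)= X(2,3)–X(2,4)= X(2,4)–X(3,4)= O(2,6)–O(2,7)= O(2,6)–O(3,6)= O(2,7)–X(3,7)≠  → 1/6 unlike.
Row 3: X(3,1)–X(4,1)= X(3,4)–X(3,5)= X(3,5)–O(3,6)≠ O(3,6)–X(3,7)≠ O(3,6)–O(4,6)= X(3,7)–X(4,7)=  → 2/6 unlike.
Row 4: X(4,1)–X(5,1)= O(4,6)–X(4,7)≠ X(4,7)–X(5,7)=  → 1/3 unlike.
Row 5: X(5,4)–X(5,5)= X(5,5)–X(6,5)= X(5,7)–X(6,7)=  → 0/3 unlike.
Row 6: X(6,3)–X(7,3)= X(6,5)–X(6,6)= X(6,5)–X(7,5)= X(6,6)–X(6,7)= X(6,6)–X(7,6)=  → 0/5 unlike.
Row 7: X(7,3)–O(7,4)≠ O(7,4)–X(7,5)≠ X(7,5)–X(7,6)=  → 2/3 unlike.
Total adjacent occupied pairs: 29; unlike-type pairs: 6.

6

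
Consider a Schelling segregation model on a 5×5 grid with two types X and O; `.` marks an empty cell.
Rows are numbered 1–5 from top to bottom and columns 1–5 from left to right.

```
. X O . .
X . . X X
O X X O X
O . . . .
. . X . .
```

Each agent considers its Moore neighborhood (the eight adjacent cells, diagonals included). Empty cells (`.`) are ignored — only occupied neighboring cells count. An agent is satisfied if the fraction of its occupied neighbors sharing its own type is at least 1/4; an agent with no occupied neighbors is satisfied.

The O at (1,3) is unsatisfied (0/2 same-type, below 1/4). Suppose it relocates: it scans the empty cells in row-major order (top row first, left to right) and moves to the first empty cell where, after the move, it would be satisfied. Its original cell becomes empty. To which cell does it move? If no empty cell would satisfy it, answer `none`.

(4,2)

Vacating (1,3). Empty cells in order:
  (1,1): 0/2 same-type → still unsatisfied.
  (1,4): 0/2 same-type → still unsatisfied.
  (1,5): 0/2 same-type → still unsatisfied.
  (2,2): 1/5 same-type → still unsatisfied.
  (2,3): 1/5 same-type → still unsatisfied.
  (4,2): 2/5 same-type → satisfied — stop here.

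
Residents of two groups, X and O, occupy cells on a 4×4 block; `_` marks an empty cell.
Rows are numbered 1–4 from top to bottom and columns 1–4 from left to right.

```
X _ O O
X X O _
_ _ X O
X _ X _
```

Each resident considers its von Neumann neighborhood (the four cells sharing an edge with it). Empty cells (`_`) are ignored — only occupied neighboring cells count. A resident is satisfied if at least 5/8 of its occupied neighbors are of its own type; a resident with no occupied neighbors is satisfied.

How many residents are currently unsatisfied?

4

Row 1: (1,1)X 1/1 satisfied · (1,3)O 2/2 satisfied · (1,4)O 1/1 satisfied
Row 2: (2,1)X 2/2 satisfied · (2,2)X 1/2 not · (2,3)O 1/3 not
Row 3: (3,3)X 1/3 not · (3,4)O 0/1 not
Row 4: (4,1)X 0/0 satisfied · (4,3)X 1/1 satisfied
Unsatisfied: (2,2), (2,3), (3,3), (3,4) — 4 in total.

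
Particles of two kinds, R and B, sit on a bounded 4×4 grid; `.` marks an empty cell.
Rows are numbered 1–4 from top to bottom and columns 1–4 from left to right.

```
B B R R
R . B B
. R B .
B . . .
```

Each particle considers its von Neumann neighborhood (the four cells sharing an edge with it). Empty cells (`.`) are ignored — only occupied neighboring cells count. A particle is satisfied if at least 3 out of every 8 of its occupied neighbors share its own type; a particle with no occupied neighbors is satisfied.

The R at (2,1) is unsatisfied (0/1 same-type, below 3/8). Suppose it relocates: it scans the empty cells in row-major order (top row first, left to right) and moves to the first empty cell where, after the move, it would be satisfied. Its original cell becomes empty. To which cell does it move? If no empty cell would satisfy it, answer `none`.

(3,1)

Vacating (2,1). Empty cells in order:
  (2,2): 1/3 same-type → still unsatisfied.
  (3,1): 1/2 same-type → satisfied — stop here.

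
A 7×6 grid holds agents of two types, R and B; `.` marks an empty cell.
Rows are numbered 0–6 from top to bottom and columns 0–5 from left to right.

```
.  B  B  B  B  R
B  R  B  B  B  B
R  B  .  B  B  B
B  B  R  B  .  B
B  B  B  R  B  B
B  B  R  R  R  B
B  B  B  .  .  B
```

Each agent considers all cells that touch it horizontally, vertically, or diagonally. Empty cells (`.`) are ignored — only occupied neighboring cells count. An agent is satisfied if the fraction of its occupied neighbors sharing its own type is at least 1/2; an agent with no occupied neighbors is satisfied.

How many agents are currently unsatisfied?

6

(0,1)B 3/4 satisfied
(0,2)B 4/5 satisfied
(0,3)B 5/5 satisfied
(0,4)B 4/5 satisfied
(0,5)R 0/3 not
(1,0)B 2/4 satisfied
(1,1)R 1/6 not
(1,2)B 6/7 satisfied
(1,3)B 7/7 satisfied
(1,4)B 7/8 satisfied
(1,5)B 4/5 satisfied
(2,0)R 1/5 not
(2,1)B 4/7 satisfied
(2,3)B 5/6 satisfied
(2,4)B 7/7 satisfied
(2,5)B 4/4 satisfied
(3,0)B 4/5 satisfied
(3,1)B 5/7 satisfied
(3,2)R 1/7 not
(3,3)B 4/6 satisfied
(3,5)B 4/4 satisfied
(4,0)B 5/5 satisfied
(4,1)B 6/8 satisfied
(4,2)B 4/8 satisfied
(4,3)R 4/7 satisfied
(4,4)B 4/7 satisfied
(4,5)B 3/4 satisfied
(5,0)B 5/5 satisfied
(5,1)B 7/8 satisfied
(5,2)R 2/7 not
(5,3)R 3/6 satisfied
(5,4)R 2/6 not
(5,5)B 3/4 satisfied
(6,0)B 3/3 satisfied
(6,1)B 4/5 satisfied
(6,2)B 2/4 satisfied
(6,5)B 1/2 satisfied
Unsatisfied: (0,5), (1,1), (2,0), (3,2), (5,2), (5,4) — 6 in total.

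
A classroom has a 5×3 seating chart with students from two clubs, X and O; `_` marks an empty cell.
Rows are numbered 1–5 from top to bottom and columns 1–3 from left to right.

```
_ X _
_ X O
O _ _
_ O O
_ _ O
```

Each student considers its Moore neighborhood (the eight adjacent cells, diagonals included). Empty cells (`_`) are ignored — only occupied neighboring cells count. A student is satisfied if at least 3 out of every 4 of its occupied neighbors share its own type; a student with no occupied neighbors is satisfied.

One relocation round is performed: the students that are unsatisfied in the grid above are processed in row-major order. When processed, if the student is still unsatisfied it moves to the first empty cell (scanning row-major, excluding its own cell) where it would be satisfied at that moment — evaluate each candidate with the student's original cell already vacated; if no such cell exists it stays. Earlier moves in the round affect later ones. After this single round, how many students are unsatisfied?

Initially unsatisfied (in order): (1,2), (2,2), (2,3), (3,1).
  (1,2) → (1,1).
  (2,2): no empty cell satisfies it; stays.
  (2,3) → (3,2).
  (3,1) → (3,3).
Resulting grid:
X _ _
_ X _
_ O O
_ O O
_ _ O
Unsatisfied now: (2,2).

1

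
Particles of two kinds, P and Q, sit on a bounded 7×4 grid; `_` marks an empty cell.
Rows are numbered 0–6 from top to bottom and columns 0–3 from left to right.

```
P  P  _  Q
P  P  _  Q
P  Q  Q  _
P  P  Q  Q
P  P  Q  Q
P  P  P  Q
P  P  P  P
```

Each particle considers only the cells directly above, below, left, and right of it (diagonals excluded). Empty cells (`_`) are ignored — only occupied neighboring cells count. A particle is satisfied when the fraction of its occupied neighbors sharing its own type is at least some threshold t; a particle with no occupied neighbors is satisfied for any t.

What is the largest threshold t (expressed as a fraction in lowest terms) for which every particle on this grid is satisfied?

(0,0)P 2/2
(0,1)P 2/2
(0,3)Q 1/1
(1,0)P 3/3
(1,1)P 2/3
(1,3)Q 1/1
(2,0)P 2/3
(2,1)Q 1/4
(2,2)Q 2/2
(3,0)P 3/3
(3,1)P 2/4
(3,2)Q 3/4
(3,3)Q 2/2
(4,0)P 3/3
(4,1)P 3/4
(4,2)Q 2/4
(4,3)Q 3/3
(5,0)P 3/3
(5,1)P 4/4
(5,2)P 2/4
(5,3)Q 1/3
(6,0)P 2/2
(6,1)P 3/3
(6,2)P 3/3
(6,3)P 1/2
The smallest same-type fraction is 1/4 at (2,1), which reduces to 1/4. Any threshold above that leaves this particle unsatisfied.

1/4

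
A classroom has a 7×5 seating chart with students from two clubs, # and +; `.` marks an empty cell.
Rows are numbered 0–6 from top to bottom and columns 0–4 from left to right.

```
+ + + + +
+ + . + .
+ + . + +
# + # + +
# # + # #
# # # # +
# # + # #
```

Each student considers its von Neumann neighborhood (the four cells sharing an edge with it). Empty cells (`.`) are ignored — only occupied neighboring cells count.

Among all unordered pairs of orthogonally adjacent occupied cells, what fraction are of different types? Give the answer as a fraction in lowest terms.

17/48

Scan each occupied cell's neighbors to the right and below so each pair is counted once.
Row 0: +(0,0)–+(0,1)= +(0,0)–+(1,0)= +(0,1)–+(0,2)= +(0,1)–+(1,1)= +(0,2)–+(0,3)= +(0,3)–+(0,4)= +(0,3)–+(1,3)=  → 0/7 unlike.
Row 1: +(1,0)–+(1,1)= +(1,0)–+(2,0)= +(1,1)–+(2,1)= +(1,3)–+(2,3)=  → 0/4 unlike.
Row 2: +(2,0)–+(2,1)= +(2,0)–#(3,0)≠ +(2,1)–+(3,1)= +(2,3)–+(2,4)= +(2,3)–+(3,3)= +(2,4)–+(3,4)=  → 1/6 unlike.
Row 3: #(3,0)–+(3,1)≠ #(3,0)–#(4,0)= +(3,1)–#(3,2)≠ +(3,1)–#(4,1)≠ #(3,2)–+(3,3)≠ #(3,2)–+(4,2)≠ +(3,3)–+(3,4)= +(3,3)–#(4,3)≠ +(3,4)–#(4,4)≠  → 7/9 unlike.
Row 4: #(4,0)–#(4,1)= #(4,0)–#(5,0)= #(4,1)–+(4,2)≠ #(4,1)–#(5,1)= +(4,2)–#(4,3)≠ +(4,2)–#(5,2)≠ #(4,3)–#(4,4)= #(4,3)–#(5,3)= #(4,4)–+(5,4)≠  → 4/9 unlike.
Row 5: #(5,0)–#(5,1)= #(5,0)–#(6,0)= #(5,1)–#(5,2)= #(5,1)–#(6,1)= #(5,2)–#(5,3)= #(5,2)–+(6,2)≠ #(5,3)–+(5,4)≠ #(5,3)–#(6,3)= +(5,4)–#(6,4)≠  → 3/9 unlike.
Row 6: #(6,0)–#(6,1)= #(6,1)–+(6,2)≠ +(6,2)–#(6,3)≠ #(6,3)–#(6,4)=  → 2/4 unlike.
Total adjacent occupied pairs: 48; unlike-type pairs: 17.
17/48 is already in lowest terms.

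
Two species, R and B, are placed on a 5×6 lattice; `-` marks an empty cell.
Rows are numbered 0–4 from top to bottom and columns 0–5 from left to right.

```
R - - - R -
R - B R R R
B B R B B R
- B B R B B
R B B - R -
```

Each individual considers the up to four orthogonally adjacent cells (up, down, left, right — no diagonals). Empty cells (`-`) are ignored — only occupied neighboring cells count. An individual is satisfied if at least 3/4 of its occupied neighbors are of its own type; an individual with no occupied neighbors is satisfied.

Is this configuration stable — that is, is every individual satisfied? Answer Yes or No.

Row 0: (0,0)R 1/1 ✓ · (0,4)R 1/1 ✓
Row 1: (1,0)R 1/2 ✗ · (1,2)B 0/2 ✗ · (1,3)R 1/3 ✗ · (1,4)R 3/4 ✓ · (1,5)R 2/2 ✓
Row 2: (2,0)B 1/2 ✗ · (2,1)B 2/3 ✗ · (2,2)R 0/4 ✗ · (2,3)B 1/4 ✗ · (2,4)B 2/4 ✗ · (2,5)R 1/3 ✗
Row 3: (3,1)B 3/3 ✓ · (3,2)B 2/4 ✗ · (3,3)R 0/3 ✗ · (3,4)B 2/4 ✗ · (3,5)B 1/2 ✗
Row 4: (4,0)R 0/1 ✗ · (4,1)B 2/3 ✗ · (4,2)B 2/2 ✓ · (4,4)R 0/1 ✗
For instance (1,0) has only 1/2 same-type neighbors, below 3/4.

No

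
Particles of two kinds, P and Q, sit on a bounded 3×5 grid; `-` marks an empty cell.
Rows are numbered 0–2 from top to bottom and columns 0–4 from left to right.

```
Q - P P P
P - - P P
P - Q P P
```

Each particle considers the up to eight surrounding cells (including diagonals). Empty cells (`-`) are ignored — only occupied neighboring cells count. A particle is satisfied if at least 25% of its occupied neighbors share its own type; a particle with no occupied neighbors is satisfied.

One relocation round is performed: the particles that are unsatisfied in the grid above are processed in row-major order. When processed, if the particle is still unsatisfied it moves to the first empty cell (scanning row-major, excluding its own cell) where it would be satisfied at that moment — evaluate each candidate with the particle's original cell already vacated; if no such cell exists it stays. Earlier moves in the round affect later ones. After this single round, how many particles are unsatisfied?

0

Initially unsatisfied (in order): (0,0), (2,2).
  (0,0) → (1,1).
  (2,2): now satisfied by earlier moves; stays.
Resulting grid:
- - P P P
P Q - P P
P - Q P P
All satisfied now.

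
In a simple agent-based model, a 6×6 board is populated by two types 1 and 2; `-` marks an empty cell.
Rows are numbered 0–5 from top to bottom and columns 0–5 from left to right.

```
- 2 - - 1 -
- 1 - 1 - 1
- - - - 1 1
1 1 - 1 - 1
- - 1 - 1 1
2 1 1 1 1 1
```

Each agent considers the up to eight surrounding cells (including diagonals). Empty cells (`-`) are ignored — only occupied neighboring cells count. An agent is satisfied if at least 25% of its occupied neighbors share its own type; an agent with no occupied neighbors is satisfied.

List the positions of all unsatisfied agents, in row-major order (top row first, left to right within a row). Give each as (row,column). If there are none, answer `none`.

Row 0: (0,1)2 0/1 ✗ · (0,4)1 2/2 ✓
Row 1: (1,1)1 0/1 ✗ · (1,3)1 2/2 ✓ · (1,5)1 3/3 ✓
Row 2: (2,4)1 5/5 ✓ · (2,5)1 3/3 ✓
Row 3: (3,0)1 1/1 ✓ · (3,1)1 2/2 ✓ · (3,3)1 3/3 ✓ · (3,5)1 4/4 ✓
Row 4: (4,2)1 5/5 ✓ · (4,4)1 6/6 ✓ · (4,5)1 4/4 ✓
Row 5: (5,0)2 0/1 ✗ · (5,1)1 2/3 ✓ · (5,2)1 3/3 ✓ · (5,3)1 4/4 ✓ · (5,4)1 4/4 ✓ · (5,5)1 3/3 ✓

(0,1), (1,1), (5,0)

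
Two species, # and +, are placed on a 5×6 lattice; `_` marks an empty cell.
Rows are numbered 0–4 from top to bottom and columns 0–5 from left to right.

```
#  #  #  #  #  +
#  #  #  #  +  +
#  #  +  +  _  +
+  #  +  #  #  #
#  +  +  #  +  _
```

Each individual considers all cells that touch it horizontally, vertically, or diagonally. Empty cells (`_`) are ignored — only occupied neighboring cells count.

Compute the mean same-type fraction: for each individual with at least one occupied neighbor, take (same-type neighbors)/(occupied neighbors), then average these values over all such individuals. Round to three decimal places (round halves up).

(0,0)# 3/3
(0,1)# 5/5
(0,2)# 5/5
(0,3)# 4/5
(0,4)# 2/5
(0,5)+ 2/3
(1,0)# 5/5
(1,1)# 7/8
(1,2)# 6/8
(1,3)# 4/7
(1,4)+ 4/7
(1,5)+ 3/4
(2,0)# 4/5
(2,1)# 5/8
(2,2)+ 2/8
(2,3)+ 3/7
(2,5)+ 2/4
(3,0)+ 1/5
(3,1)# 3/8
(3,2)+ 4/8
(3,3)# 2/7
(3,4)# 3/6
(3,5)# 1/3
(4,0)# 1/3
(4,1)+ 3/5
(4,2)+ 2/5
(4,3)# 2/5
(4,4)+ 0/4
Sum over 28 individuals: 3/3 + 5/5 + 5/5 + 4/5 + 2/5 + 2/3 + 5/5 + 7/8 + 6/8 + 4/7 + 4/7 + 3/4 + 4/5 + 5/8 + 2/8 + 3/7 + 2/4 + 1/5 + 3/8 + 4/8 + 2/7 + 3/6 + 1/3 + 1/3 + 3/5 + 2/5 + 2/5 + 0/4 = 13369/840; mean = 13369/840 ÷ 28 = 13369/23520 = 0.568409… → 0.568.

0.568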